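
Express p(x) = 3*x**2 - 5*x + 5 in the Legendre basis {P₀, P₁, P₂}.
(6)P₀ + (-5)P₁ + (2)P₂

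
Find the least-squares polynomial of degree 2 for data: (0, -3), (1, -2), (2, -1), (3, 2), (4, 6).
-20/7 + (-3/35)x + (4/7)x²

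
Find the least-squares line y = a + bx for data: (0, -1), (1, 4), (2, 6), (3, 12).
a = -9/10, b = 41/10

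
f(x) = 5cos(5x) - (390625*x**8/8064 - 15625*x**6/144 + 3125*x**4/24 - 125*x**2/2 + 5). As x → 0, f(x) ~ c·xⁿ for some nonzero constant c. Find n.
10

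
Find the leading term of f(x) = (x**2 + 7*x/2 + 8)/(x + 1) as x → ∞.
x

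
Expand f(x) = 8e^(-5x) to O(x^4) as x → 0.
8 - 40*x + 100*x**2 - 500*x**3/3 + O(x**4)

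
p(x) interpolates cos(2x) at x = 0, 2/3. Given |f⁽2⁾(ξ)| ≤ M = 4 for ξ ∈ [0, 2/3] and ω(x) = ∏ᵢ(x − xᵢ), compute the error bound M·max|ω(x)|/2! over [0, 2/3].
2/9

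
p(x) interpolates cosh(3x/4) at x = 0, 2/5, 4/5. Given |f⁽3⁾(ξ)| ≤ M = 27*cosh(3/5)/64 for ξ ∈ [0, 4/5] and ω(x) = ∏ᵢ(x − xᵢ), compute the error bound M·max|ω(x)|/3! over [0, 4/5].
sqrt(3)*cosh(3/5)/1000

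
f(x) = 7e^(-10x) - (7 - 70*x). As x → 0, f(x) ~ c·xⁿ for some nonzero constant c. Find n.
2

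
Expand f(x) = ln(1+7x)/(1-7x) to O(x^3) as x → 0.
7*x + 49*x**2/2 + O(x**3)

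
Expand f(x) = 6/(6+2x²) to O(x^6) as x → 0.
1 - x**2/3 + x**4/9 + O(x**6)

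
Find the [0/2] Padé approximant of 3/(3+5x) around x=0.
1/(5*x/3 + 1)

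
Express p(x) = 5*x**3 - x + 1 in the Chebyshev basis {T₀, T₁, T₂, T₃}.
T₀ + (11/4)T₁ + (5/4)T₃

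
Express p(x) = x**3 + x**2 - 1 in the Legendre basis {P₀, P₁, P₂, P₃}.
(-2/3)P₀ + (3/5)P₁ + (2/3)P₂ + (2/5)P₃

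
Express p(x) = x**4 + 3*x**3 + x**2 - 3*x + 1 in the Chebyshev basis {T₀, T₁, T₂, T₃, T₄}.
(15/8)T₀ + (-3/4)T₁ + T₂ + (3/4)T₃ + (1/8)T₄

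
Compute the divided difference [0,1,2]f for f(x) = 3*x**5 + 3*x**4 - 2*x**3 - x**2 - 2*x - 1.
59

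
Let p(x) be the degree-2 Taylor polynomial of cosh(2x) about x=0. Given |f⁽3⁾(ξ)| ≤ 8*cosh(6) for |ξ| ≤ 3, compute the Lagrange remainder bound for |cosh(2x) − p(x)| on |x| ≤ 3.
36*cosh(6)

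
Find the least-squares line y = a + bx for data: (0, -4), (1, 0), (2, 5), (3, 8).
a = -39/10, b = 41/10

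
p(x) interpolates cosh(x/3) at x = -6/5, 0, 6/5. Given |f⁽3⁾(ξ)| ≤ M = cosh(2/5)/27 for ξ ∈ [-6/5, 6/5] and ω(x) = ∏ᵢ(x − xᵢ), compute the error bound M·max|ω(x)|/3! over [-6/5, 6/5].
8*sqrt(3)*cosh(2/5)/3375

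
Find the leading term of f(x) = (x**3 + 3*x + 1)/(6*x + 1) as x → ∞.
x**2/6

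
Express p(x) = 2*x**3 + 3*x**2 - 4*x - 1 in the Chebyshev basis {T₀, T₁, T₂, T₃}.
(1/2)T₀ + (-5/2)T₁ + (3/2)T₂ + (1/2)T₃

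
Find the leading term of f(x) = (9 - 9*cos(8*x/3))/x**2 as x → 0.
32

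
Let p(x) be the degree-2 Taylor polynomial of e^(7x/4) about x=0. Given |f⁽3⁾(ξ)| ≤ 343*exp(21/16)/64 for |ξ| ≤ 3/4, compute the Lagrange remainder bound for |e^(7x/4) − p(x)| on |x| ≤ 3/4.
3087*exp(21/16)/8192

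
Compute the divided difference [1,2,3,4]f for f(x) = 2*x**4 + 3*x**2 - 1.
20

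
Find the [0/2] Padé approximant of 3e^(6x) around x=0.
3/(18*x**2 - 6*x + 1)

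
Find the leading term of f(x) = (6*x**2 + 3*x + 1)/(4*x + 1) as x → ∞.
3*x/2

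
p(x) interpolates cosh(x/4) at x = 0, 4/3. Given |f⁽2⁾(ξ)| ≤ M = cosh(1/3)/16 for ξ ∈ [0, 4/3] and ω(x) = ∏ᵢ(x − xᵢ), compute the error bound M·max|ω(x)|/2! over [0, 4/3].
cosh(1/3)/72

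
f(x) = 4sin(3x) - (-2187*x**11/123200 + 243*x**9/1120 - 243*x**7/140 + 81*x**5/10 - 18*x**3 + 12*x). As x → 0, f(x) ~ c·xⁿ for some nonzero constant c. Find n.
13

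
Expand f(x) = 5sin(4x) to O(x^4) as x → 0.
20*x - 160*x**3/3 + O(x**4)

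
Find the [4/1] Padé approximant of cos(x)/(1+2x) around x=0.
(x**4/24 - x**2/2 + 1)/(2*x + 1)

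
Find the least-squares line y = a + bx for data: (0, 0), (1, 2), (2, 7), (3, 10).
a = -1/2, b = 7/2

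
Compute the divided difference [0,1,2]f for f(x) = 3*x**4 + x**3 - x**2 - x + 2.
23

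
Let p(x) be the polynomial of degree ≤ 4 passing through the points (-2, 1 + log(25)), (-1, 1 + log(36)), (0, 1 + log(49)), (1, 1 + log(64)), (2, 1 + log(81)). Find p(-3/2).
1 + log(72*sqrt(2)*3**(1/32)*5**(35/64)*7**(29/32)/49)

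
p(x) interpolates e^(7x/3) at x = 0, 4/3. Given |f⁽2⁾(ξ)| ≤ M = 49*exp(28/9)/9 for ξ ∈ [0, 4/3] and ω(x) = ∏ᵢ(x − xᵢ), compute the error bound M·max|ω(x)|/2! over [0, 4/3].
98*exp(28/9)/81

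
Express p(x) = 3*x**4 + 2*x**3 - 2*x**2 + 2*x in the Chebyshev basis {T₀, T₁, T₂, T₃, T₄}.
(1/8)T₀ + (7/2)T₁ + (1/2)T₂ + (1/2)T₃ + (3/8)T₄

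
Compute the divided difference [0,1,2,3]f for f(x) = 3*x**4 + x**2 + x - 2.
18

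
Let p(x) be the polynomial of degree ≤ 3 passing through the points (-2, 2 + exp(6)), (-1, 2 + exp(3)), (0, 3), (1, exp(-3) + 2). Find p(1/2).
(5 + (-5*exp(3) + 47 + exp(6))*exp(3))*exp(-3)/16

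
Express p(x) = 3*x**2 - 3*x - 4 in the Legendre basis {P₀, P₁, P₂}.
(-3)P₀ + (-3)P₁ + (2)P₂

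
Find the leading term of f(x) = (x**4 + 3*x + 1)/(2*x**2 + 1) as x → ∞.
x**2/2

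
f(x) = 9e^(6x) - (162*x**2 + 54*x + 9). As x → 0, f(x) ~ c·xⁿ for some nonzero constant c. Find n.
3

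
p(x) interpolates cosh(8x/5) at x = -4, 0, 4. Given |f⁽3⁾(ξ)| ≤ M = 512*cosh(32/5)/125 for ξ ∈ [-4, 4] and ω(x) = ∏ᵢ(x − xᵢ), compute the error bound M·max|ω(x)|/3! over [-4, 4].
32768*sqrt(3)*cosh(32/5)/3375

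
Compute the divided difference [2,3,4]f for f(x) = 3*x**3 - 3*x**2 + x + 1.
24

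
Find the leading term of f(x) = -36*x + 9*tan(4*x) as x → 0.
192*x**3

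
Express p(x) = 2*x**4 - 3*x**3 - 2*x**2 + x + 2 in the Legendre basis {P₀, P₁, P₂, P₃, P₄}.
(26/15)P₀ + (-4/5)P₁ + (-4/21)P₂ + (-6/5)P₃ + (16/35)P₄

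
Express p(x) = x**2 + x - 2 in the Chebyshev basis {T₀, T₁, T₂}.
(-3/2)T₀ + T₁ + (1/2)T₂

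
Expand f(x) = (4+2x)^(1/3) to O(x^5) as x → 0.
2**(2/3) + 2**(2/3)*x/6 - 2**(2/3)*x**2/36 + 5*2**(2/3)*x**3/648 - 5*2**(2/3)*x**4/1944 + O(x**5)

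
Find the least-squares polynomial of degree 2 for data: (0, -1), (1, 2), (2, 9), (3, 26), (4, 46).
-32/35 + (-27/35)x + (22/7)x²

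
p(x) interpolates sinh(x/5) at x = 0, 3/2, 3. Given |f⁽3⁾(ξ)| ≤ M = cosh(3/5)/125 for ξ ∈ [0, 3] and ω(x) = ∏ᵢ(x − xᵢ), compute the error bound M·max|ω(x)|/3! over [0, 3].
sqrt(3)*cosh(3/5)/1000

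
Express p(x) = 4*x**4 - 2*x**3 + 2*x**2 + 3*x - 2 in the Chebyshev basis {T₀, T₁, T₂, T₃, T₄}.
(1/2)T₀ + (3/2)T₁ + (3)T₂ + (-1/2)T₃ + (1/2)T₄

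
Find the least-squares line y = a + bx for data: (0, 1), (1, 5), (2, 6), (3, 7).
a = 19/10, b = 19/10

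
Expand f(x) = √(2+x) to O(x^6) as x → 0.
sqrt(2) + sqrt(2)*x/4 - sqrt(2)*x**2/32 + sqrt(2)*x**3/128 - 5*sqrt(2)*x**4/2048 + 7*sqrt(2)*x**5/8192 + O(x**6)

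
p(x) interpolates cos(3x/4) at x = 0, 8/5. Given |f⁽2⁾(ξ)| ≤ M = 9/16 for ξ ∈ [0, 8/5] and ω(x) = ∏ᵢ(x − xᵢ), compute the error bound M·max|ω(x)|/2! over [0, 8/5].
9/50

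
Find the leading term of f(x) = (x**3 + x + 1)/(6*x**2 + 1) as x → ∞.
x/6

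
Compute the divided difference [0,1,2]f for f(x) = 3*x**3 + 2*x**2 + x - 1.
11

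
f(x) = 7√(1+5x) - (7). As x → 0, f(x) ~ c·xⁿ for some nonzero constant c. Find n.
1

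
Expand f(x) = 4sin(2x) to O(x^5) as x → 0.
8*x - 16*x**3/3 + O(x**5)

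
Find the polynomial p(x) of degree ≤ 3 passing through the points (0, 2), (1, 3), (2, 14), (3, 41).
x**3 + 2*x**2 - 2*x + 2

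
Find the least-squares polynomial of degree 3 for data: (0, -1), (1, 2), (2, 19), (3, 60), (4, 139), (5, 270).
-73/63 + (335/189)x + (-16/63)x² + (58/27)x³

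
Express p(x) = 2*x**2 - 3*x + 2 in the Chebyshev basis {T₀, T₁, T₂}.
(3)T₀ + (-3)T₁ + T₂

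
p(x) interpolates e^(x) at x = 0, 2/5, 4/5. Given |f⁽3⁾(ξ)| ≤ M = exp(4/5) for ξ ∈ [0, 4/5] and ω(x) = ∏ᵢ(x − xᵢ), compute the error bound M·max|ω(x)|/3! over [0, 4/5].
8*sqrt(3)*exp(4/5)/3375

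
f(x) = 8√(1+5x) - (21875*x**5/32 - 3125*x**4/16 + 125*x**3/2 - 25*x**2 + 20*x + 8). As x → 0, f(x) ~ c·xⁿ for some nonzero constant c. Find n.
6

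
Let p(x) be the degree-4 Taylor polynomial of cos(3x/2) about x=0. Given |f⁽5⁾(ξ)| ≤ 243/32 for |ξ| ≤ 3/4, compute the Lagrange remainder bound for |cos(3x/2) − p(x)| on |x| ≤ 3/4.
19683/1310720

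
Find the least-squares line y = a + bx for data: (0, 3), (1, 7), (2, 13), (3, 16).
a = 3, b = 9/2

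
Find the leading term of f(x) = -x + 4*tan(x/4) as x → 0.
x**3/48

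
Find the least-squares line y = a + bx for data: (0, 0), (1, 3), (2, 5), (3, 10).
a = -3/10, b = 16/5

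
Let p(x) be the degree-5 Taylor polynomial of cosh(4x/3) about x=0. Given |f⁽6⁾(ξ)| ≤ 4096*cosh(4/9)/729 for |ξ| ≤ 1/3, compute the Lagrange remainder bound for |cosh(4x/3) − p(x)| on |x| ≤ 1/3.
256*cosh(4/9)/23914845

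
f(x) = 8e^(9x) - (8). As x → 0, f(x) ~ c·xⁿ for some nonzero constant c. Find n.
1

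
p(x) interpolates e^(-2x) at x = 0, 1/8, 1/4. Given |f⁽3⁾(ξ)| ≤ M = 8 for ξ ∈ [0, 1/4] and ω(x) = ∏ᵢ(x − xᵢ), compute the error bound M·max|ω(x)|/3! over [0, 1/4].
sqrt(3)/1728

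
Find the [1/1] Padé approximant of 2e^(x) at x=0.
(x + 2)/(1 - x/2)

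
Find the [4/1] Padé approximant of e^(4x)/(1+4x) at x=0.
(1696*x**4/135 + 448*x**3/45 + 8*x**2 + 176*x/45 + 1)/(176*x/45 + 1)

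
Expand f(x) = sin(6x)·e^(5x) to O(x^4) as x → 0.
6*x + 30*x**2 + 39*x**3 + O(x**4)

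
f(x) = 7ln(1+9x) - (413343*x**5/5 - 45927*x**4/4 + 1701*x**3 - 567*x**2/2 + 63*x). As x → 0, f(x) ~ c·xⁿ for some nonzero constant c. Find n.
6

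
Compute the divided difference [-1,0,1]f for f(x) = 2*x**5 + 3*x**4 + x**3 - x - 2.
3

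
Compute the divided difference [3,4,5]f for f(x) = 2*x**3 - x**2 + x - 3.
23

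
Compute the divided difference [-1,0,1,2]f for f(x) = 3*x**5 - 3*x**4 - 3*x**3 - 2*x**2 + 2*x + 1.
6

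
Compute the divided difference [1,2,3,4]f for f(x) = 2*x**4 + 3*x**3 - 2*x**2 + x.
23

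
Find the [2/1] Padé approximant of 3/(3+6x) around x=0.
1/(2*x + 1)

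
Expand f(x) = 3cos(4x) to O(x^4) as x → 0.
3 - 24*x**2 + O(x**4)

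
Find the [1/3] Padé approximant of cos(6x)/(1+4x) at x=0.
(1 - 15*x/4)/(9*x**3/2 + 3*x**2 + x/4 + 1)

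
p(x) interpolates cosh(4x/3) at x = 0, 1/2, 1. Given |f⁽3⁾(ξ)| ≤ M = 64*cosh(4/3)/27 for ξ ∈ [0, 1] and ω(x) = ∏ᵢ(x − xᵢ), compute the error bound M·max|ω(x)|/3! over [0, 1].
8*sqrt(3)*cosh(4/3)/729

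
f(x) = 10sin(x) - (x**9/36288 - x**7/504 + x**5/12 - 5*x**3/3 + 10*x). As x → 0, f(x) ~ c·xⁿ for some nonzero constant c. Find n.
11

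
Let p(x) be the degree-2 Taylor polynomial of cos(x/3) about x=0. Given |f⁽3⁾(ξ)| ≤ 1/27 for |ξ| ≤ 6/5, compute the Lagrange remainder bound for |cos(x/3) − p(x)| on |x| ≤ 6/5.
4/375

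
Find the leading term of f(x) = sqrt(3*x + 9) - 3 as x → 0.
x/2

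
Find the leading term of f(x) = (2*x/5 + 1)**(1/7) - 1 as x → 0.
2*x/35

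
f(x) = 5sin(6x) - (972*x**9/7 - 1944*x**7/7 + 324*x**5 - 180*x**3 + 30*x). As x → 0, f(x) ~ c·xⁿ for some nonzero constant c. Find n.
11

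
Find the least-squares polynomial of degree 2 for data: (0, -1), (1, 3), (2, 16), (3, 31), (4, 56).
-39/35 + (57/35)x + (22/7)x²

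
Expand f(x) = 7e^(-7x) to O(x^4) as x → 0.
7 - 49*x + 343*x**2/2 - 2401*x**3/6 + O(x**4)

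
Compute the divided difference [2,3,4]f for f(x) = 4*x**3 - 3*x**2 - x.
33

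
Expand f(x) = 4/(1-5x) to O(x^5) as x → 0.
4 + 20*x + 100*x**2 + 500*x**3 + 2500*x**4 + O(x**5)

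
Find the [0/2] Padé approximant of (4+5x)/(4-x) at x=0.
1/(15*x**2/8 - 3*x/2 + 1)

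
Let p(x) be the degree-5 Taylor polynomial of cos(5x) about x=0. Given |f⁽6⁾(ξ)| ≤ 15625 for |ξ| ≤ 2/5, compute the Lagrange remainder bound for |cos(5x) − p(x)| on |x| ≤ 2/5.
4/45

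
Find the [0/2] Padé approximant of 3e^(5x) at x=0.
3/(25*x**2/2 - 5*x + 1)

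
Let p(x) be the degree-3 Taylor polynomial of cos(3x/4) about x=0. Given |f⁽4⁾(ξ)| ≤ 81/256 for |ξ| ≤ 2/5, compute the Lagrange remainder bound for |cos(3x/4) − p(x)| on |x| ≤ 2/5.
27/80000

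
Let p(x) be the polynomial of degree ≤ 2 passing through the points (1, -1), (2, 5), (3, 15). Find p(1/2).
-5/2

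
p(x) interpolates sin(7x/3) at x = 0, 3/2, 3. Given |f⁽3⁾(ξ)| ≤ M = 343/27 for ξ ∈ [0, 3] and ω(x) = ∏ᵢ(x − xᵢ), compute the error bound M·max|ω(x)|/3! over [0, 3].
343*sqrt(3)/216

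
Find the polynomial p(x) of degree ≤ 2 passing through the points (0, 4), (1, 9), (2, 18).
2*x**2 + 3*x + 4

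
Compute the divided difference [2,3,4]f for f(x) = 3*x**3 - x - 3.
27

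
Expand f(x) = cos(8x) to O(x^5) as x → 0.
1 - 32*x**2 + 512*x**4/3 + O(x**5)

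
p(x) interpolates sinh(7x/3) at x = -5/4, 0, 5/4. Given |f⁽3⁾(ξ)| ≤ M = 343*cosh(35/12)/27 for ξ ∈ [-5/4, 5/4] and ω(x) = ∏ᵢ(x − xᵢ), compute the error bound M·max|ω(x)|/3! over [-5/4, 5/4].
42875*sqrt(3)*cosh(35/12)/46656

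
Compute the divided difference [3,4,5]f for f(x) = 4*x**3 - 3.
48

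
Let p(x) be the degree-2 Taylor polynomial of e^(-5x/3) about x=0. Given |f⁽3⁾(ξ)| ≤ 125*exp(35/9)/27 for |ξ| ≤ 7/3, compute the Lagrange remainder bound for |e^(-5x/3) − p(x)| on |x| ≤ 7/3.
42875*exp(35/9)/4374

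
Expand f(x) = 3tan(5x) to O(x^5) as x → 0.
15*x + 125*x**3 + O(x**5)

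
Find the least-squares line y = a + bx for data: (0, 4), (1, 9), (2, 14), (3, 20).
a = 19/5, b = 53/10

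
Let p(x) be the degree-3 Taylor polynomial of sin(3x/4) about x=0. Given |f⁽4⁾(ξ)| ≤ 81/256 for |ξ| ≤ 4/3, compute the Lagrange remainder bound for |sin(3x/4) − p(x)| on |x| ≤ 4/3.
1/24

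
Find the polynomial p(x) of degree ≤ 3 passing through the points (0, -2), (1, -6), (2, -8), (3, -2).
x**3 - 2*x**2 - 3*x - 2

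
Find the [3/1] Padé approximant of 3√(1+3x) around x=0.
(-81*x**3/64 + 81*x**2/16 + 81*x/8 + 3)/(15*x/8 + 1)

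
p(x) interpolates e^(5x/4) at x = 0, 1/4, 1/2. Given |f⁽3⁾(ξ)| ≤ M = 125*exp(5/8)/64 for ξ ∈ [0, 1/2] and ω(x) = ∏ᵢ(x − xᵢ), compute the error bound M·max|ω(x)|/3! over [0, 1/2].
125*sqrt(3)*exp(5/8)/110592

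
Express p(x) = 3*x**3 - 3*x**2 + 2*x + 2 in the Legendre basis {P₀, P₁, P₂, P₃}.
P₀ + (19/5)P₁ + (-2)P₂ + (6/5)P₃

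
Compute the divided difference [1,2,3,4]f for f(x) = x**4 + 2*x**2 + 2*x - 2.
10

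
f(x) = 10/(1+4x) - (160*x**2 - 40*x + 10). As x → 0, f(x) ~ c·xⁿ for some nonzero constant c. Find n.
3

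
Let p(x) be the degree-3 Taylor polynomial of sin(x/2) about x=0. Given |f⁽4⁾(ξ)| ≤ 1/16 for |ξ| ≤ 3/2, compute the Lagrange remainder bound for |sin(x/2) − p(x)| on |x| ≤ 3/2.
27/2048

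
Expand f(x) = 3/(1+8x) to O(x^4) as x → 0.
3 - 24*x + 192*x**2 - 1536*x**3 + O(x**4)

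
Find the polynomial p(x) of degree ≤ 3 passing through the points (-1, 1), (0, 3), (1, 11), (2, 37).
2*x**3 + 3*x**2 + 3*x + 3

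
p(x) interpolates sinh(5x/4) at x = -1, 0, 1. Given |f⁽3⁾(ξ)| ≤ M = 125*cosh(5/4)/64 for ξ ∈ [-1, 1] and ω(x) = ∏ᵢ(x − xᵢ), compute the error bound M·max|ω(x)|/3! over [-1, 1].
125*sqrt(3)*cosh(5/4)/1728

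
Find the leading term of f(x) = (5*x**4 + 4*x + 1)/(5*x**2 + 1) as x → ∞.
x**2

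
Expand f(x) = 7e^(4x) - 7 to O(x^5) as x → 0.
28*x + 56*x**2 + 224*x**3/3 + 224*x**4/3 + O(x**5)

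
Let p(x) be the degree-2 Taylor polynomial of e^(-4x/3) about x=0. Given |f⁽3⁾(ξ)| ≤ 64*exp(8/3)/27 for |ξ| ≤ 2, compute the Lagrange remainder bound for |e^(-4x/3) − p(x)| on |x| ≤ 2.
256*exp(8/3)/81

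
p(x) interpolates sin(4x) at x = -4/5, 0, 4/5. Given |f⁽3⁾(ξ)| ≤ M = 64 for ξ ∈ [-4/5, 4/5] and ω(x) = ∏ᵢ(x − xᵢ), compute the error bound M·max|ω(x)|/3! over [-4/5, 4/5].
4096*sqrt(3)/3375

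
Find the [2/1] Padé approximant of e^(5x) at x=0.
(25*x**2/6 + 10*x/3 + 1)/(1 - 5*x/3)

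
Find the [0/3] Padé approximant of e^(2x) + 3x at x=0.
1/(-319*x**3/3 + 23*x**2 - 5*x + 1)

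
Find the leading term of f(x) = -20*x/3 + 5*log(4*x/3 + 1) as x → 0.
-40*x**2/9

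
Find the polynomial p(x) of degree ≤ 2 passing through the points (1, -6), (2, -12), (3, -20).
-x**2 - 3*x - 2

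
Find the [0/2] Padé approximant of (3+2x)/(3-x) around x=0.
1/(2*x**2/3 - x + 1)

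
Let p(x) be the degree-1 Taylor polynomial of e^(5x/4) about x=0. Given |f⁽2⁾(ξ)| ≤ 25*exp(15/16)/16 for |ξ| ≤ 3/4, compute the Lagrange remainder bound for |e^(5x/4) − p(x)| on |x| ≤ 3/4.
225*exp(15/16)/512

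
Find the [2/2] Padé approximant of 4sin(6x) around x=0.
24*x/(6*x**2 + 1)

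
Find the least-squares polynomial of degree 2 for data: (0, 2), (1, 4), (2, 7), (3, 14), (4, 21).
2 + (4/5)x + x²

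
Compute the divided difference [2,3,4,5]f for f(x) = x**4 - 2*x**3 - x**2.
12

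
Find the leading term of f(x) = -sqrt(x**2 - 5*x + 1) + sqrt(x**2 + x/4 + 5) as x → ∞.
21/8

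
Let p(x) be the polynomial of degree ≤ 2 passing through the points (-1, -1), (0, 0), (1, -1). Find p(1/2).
-1/4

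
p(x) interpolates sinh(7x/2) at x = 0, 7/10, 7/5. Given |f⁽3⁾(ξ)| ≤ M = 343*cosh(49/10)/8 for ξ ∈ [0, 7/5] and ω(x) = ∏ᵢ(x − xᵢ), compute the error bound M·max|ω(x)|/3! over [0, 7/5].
117649*sqrt(3)*cosh(49/10)/216000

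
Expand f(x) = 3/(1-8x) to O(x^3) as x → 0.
3 + 24*x + 192*x**2 + O(x**3)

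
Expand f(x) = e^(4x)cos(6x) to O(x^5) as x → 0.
1 + 4*x - 10*x**2 - 184*x**3/3 - 238*x**4/3 + O(x**5)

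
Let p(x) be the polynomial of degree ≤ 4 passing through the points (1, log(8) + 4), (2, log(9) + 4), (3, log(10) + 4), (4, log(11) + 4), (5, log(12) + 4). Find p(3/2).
log(9*11**(7/32)*2**(25/128)*3**(19/128)*5**(29/64)/5) + 4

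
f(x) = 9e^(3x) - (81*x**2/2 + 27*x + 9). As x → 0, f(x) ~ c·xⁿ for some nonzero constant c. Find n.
3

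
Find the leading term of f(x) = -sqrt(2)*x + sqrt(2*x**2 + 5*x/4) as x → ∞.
5*sqrt(2)/16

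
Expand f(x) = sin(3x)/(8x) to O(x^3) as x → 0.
3/8 - 9*x**2/16 + O(x**3)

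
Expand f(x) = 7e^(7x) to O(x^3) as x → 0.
7 + 49*x + 343*x**2/2 + O(x**3)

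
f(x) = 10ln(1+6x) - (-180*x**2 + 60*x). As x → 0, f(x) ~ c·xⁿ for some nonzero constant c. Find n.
3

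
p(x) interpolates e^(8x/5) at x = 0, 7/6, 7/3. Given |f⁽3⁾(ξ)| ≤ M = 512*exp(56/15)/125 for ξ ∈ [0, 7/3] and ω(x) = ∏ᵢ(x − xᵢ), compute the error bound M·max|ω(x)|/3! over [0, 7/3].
21952*sqrt(3)*exp(56/15)/91125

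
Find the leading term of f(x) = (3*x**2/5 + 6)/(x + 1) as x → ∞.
3*x/5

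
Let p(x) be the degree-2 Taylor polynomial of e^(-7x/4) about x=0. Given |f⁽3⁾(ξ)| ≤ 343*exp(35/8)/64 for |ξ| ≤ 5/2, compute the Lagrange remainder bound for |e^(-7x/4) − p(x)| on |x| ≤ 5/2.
42875*exp(35/8)/3072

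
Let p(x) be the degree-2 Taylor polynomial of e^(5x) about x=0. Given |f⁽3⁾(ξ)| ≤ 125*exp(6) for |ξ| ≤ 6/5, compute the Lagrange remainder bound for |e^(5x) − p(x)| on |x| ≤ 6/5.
36*exp(6)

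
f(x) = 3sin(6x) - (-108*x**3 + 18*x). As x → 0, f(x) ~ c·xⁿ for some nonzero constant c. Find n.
5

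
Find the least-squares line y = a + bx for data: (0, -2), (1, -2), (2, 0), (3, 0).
a = -11/5, b = 4/5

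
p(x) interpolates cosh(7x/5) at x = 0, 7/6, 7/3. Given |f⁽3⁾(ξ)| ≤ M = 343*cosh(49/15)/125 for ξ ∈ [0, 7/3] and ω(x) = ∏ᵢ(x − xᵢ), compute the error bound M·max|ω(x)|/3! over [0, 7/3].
117649*sqrt(3)*cosh(49/15)/729000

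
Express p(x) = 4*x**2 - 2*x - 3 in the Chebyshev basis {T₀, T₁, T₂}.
-T₀ + (-2)T₁ + (2)T₂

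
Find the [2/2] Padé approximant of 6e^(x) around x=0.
(x**2/2 + 3*x + 6)/(x**2/12 - x/2 + 1)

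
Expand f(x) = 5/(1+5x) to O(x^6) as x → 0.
5 - 25*x + 125*x**2 - 625*x**3 + 3125*x**4 - 15625*x**5 + O(x**6)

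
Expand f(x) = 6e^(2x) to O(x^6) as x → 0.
6 + 12*x + 12*x**2 + 8*x**3 + 4*x**4 + 8*x**5/5 + O(x**6)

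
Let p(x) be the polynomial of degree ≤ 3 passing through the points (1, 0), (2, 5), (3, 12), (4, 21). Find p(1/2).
-7/4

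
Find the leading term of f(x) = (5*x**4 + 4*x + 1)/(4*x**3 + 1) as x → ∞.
5*x/4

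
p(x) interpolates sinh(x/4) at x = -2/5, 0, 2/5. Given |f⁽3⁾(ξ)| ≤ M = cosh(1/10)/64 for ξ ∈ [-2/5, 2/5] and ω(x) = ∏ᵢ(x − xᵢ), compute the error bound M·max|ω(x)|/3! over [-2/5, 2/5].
sqrt(3)*cosh(1/10)/27000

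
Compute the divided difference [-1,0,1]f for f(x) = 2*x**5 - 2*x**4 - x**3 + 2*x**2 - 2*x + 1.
0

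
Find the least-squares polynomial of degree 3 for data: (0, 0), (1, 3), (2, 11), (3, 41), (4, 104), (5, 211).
5/21 + (158/63)x + (-55/21)x² + (19/9)x³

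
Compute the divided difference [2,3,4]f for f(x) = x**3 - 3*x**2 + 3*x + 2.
6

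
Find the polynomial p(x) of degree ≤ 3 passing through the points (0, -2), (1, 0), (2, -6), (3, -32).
-2*x**3 + 2*x**2 + 2*x - 2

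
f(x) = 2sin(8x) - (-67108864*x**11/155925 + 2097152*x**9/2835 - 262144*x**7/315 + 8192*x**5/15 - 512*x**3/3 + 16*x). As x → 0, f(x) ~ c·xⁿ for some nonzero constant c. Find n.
13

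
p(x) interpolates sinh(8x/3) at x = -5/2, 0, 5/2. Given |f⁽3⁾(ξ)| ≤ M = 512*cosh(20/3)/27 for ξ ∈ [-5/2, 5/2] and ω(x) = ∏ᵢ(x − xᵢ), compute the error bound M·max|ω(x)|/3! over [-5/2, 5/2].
8000*sqrt(3)*cosh(20/3)/729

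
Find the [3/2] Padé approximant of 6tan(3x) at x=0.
(-54*x**3/5 + 18*x)/(1 - 18*x**2/5)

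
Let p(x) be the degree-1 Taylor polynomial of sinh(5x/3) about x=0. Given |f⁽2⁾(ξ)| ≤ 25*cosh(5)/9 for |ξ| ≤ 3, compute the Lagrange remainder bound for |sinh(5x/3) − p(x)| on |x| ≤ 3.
25*cosh(5)/2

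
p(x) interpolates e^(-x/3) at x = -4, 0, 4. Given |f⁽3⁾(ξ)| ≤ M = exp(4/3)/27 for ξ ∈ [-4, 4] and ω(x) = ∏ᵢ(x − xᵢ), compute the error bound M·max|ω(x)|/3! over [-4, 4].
64*sqrt(3)*exp(4/3)/729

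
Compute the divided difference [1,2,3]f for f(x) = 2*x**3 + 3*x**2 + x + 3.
15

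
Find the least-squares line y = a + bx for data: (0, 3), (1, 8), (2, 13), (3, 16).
a = 17/5, b = 22/5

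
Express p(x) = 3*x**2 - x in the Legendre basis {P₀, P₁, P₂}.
P₀ - P₁ + (2)P₂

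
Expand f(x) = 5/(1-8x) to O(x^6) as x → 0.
5 + 40*x + 320*x**2 + 2560*x**3 + 20480*x**4 + 163840*x**5 + O(x**6)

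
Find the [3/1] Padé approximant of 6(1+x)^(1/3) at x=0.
(-2*x**3/27 + 2*x**2/3 + 6*x + 6)/(2*x/3 + 1)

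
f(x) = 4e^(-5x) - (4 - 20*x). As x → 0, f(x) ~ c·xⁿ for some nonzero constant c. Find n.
2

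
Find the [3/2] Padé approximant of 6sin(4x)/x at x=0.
(24 - 224*x**2/5)/(4*x**2/5 + 1)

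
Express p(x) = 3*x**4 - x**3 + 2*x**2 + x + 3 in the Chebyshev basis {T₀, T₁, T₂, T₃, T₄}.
(41/8)T₀ + (1/4)T₁ + (5/2)T₂ + (-1/4)T₃ + (3/8)T₄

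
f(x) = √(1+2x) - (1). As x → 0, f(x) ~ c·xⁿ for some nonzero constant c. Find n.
1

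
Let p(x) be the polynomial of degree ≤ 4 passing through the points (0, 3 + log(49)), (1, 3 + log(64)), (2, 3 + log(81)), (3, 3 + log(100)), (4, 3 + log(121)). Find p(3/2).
3 + log(36*11**(3/64)*sqrt(2)*3**(13/16)*5**(11/16)*7**(59/64)/35)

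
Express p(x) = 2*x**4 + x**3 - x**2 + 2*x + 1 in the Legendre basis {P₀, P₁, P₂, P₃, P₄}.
(16/15)P₀ + (13/5)P₁ + (10/21)P₂ + (2/5)P₃ + (16/35)P₄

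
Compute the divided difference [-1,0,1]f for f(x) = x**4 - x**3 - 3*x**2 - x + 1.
-2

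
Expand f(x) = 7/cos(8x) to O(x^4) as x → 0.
7 + 224*x**2 + O(x**4)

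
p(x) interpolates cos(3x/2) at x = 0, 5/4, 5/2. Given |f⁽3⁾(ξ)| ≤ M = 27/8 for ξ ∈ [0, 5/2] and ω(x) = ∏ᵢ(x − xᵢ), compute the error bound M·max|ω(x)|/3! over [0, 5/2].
125*sqrt(3)/512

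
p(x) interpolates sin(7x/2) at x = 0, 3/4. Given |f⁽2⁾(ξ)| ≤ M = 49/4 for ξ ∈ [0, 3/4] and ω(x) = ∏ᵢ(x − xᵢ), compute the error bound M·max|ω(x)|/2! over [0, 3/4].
441/512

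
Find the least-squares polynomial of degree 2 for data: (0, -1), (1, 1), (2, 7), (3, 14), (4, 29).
-26/35 + (-29/70)x + (27/14)x²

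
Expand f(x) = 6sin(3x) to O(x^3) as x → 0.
18*x + O(x**3)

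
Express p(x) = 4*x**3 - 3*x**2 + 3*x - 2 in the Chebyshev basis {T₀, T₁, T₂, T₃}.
(-7/2)T₀ + (6)T₁ + (-3/2)T₂ + T₃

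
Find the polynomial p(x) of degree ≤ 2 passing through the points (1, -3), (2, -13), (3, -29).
-3*x**2 - x + 1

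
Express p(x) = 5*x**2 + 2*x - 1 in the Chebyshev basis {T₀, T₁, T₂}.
(3/2)T₀ + (2)T₁ + (5/2)T₂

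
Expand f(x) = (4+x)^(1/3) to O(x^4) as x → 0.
2**(2/3) + 2**(2/3)*x/12 - 2**(2/3)*x**2/144 + 5*2**(2/3)*x**3/5184 + O(x**4)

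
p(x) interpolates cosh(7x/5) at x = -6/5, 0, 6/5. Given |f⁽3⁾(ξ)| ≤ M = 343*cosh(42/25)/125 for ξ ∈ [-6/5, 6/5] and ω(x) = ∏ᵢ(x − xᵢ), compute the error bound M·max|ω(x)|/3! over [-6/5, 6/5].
2744*sqrt(3)*cosh(42/25)/15625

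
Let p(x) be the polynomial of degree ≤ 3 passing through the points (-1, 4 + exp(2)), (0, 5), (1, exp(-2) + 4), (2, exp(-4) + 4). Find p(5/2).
5*(-7*exp(2) + 7 + (17 - exp(2))*exp(4))*exp(-4)/16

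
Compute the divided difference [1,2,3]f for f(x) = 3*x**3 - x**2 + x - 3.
17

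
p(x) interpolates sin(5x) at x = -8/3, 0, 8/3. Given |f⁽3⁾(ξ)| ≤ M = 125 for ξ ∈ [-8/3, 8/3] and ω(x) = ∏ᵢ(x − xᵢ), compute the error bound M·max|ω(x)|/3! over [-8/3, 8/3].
64000*sqrt(3)/729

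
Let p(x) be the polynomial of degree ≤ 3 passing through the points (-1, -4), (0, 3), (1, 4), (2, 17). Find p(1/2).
25/8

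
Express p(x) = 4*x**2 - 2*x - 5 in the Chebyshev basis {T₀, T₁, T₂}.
(-3)T₀ + (-2)T₁ + (2)T₂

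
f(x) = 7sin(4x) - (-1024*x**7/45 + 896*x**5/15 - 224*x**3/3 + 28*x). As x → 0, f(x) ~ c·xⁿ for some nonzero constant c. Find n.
9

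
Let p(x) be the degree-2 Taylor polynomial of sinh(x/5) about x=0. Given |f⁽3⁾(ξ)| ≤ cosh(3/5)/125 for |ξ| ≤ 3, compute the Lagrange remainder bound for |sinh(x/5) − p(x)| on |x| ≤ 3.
9*cosh(3/5)/250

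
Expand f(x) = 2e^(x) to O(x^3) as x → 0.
2 + 2*x + x**2 + O(x**3)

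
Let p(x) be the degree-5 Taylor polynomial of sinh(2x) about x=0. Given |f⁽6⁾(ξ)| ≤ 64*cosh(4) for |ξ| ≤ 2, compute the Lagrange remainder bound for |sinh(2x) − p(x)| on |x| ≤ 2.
256*cosh(4)/45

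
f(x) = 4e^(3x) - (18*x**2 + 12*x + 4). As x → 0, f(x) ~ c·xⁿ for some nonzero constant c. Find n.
3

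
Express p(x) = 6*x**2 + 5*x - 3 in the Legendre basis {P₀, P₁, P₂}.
-P₀ + (5)P₁ + (4)P₂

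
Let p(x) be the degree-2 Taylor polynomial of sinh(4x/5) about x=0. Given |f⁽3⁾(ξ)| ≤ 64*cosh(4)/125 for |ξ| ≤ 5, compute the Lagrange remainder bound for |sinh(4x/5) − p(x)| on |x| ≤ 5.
32*cosh(4)/3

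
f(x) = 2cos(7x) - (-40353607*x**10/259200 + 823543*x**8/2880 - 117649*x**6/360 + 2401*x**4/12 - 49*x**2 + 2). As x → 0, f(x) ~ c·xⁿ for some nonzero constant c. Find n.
12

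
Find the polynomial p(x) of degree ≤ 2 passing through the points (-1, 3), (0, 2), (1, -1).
-x**2 - 2*x + 2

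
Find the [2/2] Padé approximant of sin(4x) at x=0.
4*x/(8*x**2/3 + 1)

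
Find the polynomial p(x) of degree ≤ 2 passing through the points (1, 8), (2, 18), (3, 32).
2*x**2 + 4*x + 2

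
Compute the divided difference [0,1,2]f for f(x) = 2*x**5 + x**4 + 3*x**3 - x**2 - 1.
45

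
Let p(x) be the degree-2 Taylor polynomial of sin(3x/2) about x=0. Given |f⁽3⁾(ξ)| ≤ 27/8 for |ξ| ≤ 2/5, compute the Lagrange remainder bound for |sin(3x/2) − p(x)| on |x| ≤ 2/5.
9/250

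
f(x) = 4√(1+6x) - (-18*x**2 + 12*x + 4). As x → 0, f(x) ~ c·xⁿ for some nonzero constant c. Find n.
3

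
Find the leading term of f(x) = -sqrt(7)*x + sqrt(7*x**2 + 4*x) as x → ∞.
2*sqrt(7)/7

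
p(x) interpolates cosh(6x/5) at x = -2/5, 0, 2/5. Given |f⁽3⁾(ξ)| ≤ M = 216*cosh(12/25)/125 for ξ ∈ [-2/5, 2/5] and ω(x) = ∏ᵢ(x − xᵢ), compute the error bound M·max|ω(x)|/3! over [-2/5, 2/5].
64*sqrt(3)*cosh(12/25)/15625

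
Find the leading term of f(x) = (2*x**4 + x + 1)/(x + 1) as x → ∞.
2*x**3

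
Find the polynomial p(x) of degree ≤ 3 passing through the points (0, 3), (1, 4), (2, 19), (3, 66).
3*x**3 - 2*x**2 + 3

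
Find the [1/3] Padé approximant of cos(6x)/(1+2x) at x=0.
(1 - 15*x/2)/(-99*x**3 + 3*x**2 - 11*x/2 + 1)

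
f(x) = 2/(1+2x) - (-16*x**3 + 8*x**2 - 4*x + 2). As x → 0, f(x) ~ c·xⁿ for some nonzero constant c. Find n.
4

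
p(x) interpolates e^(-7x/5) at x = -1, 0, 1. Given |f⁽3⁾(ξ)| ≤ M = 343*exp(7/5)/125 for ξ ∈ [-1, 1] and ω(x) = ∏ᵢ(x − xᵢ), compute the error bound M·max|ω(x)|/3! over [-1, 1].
343*sqrt(3)*exp(7/5)/3375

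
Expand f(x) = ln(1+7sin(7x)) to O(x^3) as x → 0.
49*x - 2401*x**2/2 + O(x**3)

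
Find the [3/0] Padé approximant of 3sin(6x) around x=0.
-108*x**3 + 18*x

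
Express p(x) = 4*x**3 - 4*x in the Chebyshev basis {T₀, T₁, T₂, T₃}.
-T₁ + T₃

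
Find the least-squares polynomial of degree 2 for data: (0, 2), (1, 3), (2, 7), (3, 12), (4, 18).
62/35 + (67/70)x + (11/14)x²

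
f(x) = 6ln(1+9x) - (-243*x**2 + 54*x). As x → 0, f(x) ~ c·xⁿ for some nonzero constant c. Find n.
3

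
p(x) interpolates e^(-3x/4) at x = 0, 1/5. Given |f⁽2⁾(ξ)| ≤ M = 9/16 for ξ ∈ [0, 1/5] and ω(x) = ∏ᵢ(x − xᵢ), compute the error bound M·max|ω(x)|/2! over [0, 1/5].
9/3200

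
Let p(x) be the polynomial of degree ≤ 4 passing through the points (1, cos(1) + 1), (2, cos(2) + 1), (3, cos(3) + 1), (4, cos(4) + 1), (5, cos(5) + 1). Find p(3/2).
35*cos(2)/32 + 7*cos(4)/32 - 5*cos(5)/128 + 35*cos(1)/128 - 35*cos(3)/64 + 1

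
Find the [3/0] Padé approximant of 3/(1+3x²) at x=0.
3 - 9*x**2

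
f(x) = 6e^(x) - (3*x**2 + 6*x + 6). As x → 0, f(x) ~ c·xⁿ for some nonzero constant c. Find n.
3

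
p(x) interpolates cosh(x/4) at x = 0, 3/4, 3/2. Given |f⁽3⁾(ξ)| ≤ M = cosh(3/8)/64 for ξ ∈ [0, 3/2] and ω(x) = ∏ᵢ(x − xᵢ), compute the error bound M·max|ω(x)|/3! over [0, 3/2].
sqrt(3)*cosh(3/8)/4096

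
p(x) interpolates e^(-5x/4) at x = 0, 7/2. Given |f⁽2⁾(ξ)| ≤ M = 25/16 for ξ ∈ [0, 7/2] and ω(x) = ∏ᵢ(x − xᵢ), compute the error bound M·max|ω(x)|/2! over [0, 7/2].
1225/512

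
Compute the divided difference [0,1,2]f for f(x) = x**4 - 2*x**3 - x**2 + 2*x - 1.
0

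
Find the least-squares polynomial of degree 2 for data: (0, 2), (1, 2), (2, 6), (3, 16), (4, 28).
66/35 + (-69/35)x + (15/7)x²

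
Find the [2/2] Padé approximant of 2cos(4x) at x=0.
(2 - 40*x**2/3)/(4*x**2/3 + 1)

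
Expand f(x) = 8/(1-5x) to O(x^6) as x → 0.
8 + 40*x + 200*x**2 + 1000*x**3 + 5000*x**4 + 25000*x**5 + O(x**6)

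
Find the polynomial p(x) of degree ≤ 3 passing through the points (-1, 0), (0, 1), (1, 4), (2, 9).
x**2 + 2*x + 1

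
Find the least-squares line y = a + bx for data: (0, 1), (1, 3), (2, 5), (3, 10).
a = 2/5, b = 29/10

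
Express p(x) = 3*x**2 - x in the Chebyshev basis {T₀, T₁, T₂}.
(3/2)T₀ - T₁ + (3/2)T₂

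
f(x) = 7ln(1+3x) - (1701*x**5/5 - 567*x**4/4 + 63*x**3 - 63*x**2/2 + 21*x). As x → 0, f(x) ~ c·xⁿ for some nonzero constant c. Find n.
6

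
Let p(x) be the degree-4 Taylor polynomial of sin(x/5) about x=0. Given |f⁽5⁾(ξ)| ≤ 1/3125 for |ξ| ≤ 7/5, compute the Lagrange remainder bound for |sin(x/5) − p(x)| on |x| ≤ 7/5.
16807/1171875000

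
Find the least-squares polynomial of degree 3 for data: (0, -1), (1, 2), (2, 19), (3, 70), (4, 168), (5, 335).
-127/126 + (1039/756)x + (-347/252)x² + (157/54)x³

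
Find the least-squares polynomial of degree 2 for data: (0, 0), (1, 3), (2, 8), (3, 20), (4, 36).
11/35 + (-37/70)x + (33/14)x²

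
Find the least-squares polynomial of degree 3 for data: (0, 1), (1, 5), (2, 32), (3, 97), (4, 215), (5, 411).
43/63 + (305/378)x + (179/126)x² + (80/27)x³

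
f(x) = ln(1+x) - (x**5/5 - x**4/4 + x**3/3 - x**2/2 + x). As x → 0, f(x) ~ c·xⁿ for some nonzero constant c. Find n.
6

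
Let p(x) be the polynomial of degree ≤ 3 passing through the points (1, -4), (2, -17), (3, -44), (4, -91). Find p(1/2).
-7/8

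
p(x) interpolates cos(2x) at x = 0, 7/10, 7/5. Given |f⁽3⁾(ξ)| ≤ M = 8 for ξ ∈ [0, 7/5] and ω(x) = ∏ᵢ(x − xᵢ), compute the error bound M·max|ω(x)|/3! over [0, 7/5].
343*sqrt(3)/3375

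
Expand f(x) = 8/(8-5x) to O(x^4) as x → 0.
1 + 5*x/8 + 25*x**2/64 + 125*x**3/512 + O(x**4)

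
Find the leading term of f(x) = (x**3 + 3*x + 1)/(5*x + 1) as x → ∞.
x**2/5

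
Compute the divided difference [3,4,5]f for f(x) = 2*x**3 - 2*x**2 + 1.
22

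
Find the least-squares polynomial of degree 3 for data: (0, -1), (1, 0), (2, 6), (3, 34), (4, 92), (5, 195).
-109/126 + (751/756)x + (-689/252)x² + (56/27)x³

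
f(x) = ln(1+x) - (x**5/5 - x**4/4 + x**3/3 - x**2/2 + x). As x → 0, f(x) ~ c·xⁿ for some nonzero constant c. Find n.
6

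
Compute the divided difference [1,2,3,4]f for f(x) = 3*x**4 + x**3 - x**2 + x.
31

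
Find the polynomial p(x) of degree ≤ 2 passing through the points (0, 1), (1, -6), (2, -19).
-3*x**2 - 4*x + 1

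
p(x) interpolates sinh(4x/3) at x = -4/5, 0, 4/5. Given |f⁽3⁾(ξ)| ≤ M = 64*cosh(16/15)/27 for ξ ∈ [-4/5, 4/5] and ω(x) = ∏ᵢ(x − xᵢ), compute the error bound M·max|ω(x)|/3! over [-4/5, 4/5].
4096*sqrt(3)*cosh(16/15)/91125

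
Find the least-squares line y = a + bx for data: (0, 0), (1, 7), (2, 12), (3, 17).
a = 3/5, b = 28/5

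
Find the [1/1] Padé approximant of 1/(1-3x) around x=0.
1/(1 - 3*x)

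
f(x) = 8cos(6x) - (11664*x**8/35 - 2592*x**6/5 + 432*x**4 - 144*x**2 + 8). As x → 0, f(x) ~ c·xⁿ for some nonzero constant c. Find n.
10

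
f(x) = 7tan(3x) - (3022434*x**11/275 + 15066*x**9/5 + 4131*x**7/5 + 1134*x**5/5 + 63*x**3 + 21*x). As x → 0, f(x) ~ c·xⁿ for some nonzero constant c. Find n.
13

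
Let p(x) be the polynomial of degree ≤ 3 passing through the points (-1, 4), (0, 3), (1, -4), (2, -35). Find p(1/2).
11/8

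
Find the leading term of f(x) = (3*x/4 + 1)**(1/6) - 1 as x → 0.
x/8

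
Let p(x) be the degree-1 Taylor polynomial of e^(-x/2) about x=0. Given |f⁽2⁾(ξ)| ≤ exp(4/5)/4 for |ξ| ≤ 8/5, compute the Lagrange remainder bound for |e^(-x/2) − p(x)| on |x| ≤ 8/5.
8*exp(4/5)/25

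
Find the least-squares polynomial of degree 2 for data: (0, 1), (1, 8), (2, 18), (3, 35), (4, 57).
9/7 + (233/70)x + (37/14)x²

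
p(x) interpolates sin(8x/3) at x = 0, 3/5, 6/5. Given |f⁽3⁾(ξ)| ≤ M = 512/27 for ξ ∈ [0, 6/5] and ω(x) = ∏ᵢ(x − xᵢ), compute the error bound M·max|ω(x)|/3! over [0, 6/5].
512*sqrt(3)/3375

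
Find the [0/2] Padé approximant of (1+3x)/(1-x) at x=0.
1/(12*x**2 - 4*x + 1)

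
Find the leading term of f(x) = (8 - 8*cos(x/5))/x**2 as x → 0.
4/25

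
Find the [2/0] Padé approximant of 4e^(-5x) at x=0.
50*x**2 - 20*x + 4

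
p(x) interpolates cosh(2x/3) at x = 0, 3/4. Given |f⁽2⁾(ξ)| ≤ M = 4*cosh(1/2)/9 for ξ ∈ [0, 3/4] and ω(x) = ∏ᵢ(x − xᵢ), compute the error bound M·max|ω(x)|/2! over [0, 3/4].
cosh(1/2)/32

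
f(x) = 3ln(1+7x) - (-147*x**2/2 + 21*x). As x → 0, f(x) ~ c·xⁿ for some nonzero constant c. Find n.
3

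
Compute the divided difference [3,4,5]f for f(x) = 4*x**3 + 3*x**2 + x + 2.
51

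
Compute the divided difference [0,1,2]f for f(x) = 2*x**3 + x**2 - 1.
7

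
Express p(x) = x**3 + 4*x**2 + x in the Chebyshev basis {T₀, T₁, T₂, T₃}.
(2)T₀ + (7/4)T₁ + (2)T₂ + (1/4)T₃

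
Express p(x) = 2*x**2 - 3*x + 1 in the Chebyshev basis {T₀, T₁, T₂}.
(2)T₀ + (-3)T₁ + T₂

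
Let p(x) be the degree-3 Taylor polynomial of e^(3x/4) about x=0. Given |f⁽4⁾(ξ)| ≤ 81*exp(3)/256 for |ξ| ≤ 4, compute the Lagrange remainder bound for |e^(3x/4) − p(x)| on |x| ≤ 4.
27*exp(3)/8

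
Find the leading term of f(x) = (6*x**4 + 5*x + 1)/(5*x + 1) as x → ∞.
6*x**3/5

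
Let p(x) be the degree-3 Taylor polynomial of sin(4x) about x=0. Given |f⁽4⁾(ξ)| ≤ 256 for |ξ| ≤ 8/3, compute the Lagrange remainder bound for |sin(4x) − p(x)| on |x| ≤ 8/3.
131072/243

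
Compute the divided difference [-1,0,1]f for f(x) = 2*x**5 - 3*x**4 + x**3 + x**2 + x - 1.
-2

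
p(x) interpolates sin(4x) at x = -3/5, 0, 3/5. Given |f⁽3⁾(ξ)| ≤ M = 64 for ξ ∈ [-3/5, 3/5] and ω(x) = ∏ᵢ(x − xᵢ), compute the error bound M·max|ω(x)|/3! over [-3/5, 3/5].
64*sqrt(3)/125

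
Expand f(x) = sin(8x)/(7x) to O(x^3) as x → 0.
8/7 - 256*x**2/21 + O(x**3)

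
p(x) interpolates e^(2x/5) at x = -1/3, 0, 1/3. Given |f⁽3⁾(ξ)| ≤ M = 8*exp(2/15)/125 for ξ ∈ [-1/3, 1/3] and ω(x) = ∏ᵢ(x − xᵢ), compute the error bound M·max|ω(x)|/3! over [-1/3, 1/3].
8*sqrt(3)*exp(2/15)/91125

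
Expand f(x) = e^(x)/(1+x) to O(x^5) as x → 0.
1 + x**2/2 - x**3/3 + 3*x**4/8 + O(x**5)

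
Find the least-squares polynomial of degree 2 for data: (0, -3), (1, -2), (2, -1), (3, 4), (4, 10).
-14/5 + (-4/5)x + x²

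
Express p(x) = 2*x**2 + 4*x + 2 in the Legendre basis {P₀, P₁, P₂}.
(8/3)P₀ + (4)P₁ + (4/3)P₂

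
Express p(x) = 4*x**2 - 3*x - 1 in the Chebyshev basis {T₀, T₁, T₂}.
T₀ + (-3)T₁ + (2)T₂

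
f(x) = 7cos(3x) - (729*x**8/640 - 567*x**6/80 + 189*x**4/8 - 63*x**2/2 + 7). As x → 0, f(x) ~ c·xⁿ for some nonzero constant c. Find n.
10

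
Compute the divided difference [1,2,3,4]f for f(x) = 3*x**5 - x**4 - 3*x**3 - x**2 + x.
182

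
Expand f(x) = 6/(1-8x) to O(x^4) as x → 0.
6 + 48*x + 384*x**2 + 3072*x**3 + O(x**4)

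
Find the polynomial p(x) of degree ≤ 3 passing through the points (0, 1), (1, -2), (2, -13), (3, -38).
-x**3 - x**2 - x + 1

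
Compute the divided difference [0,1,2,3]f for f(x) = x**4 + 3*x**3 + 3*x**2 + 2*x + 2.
9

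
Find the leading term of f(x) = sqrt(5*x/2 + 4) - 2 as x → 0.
5*x/8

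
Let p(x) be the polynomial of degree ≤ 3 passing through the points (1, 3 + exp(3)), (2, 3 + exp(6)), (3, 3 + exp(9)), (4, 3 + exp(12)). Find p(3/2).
-5*exp(9)/16 + 3 + 5*exp(3)/16 + 15*exp(6)/16 + exp(12)/16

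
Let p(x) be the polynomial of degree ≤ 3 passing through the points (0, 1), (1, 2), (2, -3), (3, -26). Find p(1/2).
3/2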